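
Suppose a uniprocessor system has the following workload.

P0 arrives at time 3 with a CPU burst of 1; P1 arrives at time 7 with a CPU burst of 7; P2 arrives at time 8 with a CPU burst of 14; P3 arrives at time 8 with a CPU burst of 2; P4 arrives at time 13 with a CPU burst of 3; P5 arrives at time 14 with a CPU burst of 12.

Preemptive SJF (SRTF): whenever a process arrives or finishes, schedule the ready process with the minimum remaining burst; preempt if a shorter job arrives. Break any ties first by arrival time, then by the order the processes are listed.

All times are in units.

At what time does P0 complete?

Gantt: | idle 0-3 | P0 3-4 | idle 4-7 | P1 7-8 | P3 8-10 | P1 10-16 | P4 16-19 | P5 19-31 | P2 31-45 |
Completion: P0=4  P1=16  P2=45  P3=10  P4=19  P5=31
Turnaround (C−A): P0=1  P1=9  P2=37  P3=2  P4=6  P5=17

4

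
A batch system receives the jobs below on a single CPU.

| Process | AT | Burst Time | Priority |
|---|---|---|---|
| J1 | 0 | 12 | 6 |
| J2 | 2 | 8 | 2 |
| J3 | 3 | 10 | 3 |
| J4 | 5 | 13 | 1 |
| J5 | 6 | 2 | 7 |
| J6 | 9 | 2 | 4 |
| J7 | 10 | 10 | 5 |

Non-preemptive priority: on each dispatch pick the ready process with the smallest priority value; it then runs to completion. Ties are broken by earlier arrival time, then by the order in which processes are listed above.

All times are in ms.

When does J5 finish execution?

57

Schedule: | J1 0-12 | J4 12-25 | J2 25-33 | J3 33-43 | J6 43-45 | J7 45-55 | J5 55-57 |
Completion: J1=12  J2=33  J3=43  J4=25  J5=57  J6=45  J7=55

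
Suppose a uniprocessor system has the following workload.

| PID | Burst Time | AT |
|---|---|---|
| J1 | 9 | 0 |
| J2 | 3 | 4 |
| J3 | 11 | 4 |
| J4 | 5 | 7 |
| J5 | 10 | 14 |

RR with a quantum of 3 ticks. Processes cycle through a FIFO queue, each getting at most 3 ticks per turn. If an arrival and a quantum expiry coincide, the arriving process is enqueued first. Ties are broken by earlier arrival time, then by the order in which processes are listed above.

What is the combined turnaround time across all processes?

Schedule: | J1 0-6 | J2 6-9 | J3 9-12 | J1 12-15 | J4 15-18 | J3 18-21 | J5 21-24 | J4 24-26 | J3 26-29 | J5 29-32 | J3 32-34 | J5 34-38 |
Completion: J1=15  J2=9  J3=34  J4=26  J5=38
Turnaround = completion − arrival: J1=15, J2=5, J3=30, J4=19, J5=24
Total turnaround = 15 + 5 + 30 + 19 + 24 = 93

93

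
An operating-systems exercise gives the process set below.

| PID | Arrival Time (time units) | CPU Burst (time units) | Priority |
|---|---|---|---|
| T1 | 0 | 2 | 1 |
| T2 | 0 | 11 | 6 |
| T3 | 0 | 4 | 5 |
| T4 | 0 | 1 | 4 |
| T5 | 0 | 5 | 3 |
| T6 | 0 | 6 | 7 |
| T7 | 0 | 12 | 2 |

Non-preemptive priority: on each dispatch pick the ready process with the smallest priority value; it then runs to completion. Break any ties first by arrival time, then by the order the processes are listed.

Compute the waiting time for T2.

Schedule: | T1 0-2 | T7 2-14 | T5 14-19 | T4 19-20 | T3 20-24 | T2 24-35 | T6 35-41 |
Completion: T1=2  T2=35  T3=24  T4=20  T5=19  T6=41  T7=14
Waiting(T2) = turnaround − burst = 35 − 11 = 24

24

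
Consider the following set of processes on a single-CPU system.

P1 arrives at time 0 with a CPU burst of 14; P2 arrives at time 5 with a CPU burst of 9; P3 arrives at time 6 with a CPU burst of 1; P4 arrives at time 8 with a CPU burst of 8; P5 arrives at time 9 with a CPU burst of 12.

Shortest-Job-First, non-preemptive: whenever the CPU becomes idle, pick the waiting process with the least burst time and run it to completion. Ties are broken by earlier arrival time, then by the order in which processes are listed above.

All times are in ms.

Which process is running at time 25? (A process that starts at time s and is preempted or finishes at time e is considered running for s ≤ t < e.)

Timeline: | P1 0-14 | P3 14-15 | P4 15-23 | P2 23-32 | P5 32-44 |
Completion: P1=14  P2=32  P3=15  P4=23  P5=44
Turnaround (C−A): P1=14  P2=27  P3=9  P4=15  P5=35

P2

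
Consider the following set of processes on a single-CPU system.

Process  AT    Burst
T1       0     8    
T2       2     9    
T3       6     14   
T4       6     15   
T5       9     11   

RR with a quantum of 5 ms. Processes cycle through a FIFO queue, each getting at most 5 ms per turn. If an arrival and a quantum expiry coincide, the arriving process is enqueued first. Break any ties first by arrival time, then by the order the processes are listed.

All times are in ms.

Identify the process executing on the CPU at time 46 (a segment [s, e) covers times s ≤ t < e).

Timeline: | T1 0-5 | T2 5-10 | T1 10-13 | T3 13-18 | T4 18-23 | T5 23-28 | T2 28-32 | T3 32-37 | T4 37-42 | T5 42-47 | T3 47-51 | T4 51-56 | T5 56-57 |
Completion: T1=13  T2=32  T3=51  T4=56  T5=57

T5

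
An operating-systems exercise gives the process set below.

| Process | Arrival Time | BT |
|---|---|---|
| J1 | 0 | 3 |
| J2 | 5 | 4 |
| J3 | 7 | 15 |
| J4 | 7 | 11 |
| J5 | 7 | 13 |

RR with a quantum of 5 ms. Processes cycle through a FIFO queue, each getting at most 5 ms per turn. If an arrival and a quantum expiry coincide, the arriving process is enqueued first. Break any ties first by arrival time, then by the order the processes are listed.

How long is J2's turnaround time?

4

Timeline: | J1 0-3 | idle 3-5 | J2 5-9 | J3 9-14 | J4 14-19 | J5 19-24 | J3 24-29 | J4 29-34 | J5 34-39 | J3 39-44 | J4 44-45 | J5 45-48 |
Completion: J1=3  J2=9  J3=44  J4=45  J5=48
Turnaround(J2) = completion − arrival = 9 − 5 = 4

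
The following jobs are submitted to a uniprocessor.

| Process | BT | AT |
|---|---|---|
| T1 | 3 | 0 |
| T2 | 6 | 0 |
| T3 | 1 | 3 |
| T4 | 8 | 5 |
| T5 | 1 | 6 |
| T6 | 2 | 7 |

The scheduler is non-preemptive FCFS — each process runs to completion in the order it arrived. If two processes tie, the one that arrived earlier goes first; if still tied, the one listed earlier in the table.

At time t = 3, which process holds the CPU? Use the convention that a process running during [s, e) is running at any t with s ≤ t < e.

T2

Gantt: | T1 0-3 | T2 3-9 | T3 9-10 | T4 10-18 | T5 18-19 | T6 19-21 |
Completion: T1=3  T2=9  T3=10  T4=18  T5=19  T6=21
Turnaround (C−A): T1=3  T2=9  T3=7  T4=13  T5=13  T6=14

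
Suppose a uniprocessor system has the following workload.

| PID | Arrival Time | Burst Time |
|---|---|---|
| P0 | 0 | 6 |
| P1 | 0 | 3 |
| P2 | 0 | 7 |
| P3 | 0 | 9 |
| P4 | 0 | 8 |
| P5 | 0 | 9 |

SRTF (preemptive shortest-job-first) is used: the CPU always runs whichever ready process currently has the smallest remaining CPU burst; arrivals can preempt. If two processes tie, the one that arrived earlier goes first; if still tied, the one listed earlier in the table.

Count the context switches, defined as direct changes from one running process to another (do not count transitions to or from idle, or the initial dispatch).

5

Gantt: | P1 0-3 | P0 3-9 | P2 9-16 | P4 16-24 | P3 24-33 | P5 33-42 |
Completion: P0=9  P1=3  P2=16  P3=33  P4=24  P5=42
Turnaround (C−A): P0=9  P1=3  P2=16  P3=33  P4=24  P5=42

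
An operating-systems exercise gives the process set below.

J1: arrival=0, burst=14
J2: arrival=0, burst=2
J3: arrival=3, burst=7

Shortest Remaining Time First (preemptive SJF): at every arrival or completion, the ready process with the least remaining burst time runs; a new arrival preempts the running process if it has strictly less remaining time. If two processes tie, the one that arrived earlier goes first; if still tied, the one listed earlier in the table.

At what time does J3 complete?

Gantt: | J2 0-2 | J1 2-3 | J3 3-10 | J1 10-23 |
Completion: J1=23  J2=2  J3=10
Turnaround (C−A): J1=23  J2=2  J3=7

10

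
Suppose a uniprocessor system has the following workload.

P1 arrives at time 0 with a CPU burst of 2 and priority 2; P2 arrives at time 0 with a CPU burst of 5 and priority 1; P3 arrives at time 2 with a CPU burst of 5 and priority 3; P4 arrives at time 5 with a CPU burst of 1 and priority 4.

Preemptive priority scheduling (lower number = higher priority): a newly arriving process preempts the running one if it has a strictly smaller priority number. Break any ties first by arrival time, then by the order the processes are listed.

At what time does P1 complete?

7

Gantt: | P2 0-5 | P1 5-7 | P3 7-12 | P4 12-13 |
Completion: P1=7  P2=5  P3=12  P4=13
Turnaround (C−A): P1=7  P2=5  P3=10  P4=8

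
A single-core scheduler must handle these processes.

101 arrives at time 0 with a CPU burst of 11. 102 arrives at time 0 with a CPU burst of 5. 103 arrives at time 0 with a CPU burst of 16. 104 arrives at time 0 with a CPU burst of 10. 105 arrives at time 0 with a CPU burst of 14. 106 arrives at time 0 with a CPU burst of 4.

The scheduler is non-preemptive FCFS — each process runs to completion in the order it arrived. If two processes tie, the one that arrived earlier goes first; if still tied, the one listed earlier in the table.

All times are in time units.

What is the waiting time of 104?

Schedule: | 101 0-11 | 102 11-16 | 103 16-32 | 104 32-42 | 105 42-56 | 106 56-60 |
Completion: 101=11  102=16  103=32  104=42  105=56  106=60
Turnaround (C−A): 101=11  102=16  103=32  104=42  105=56  106=60
Waiting(104) = turnaround − burst = 42 − 10 = 32

32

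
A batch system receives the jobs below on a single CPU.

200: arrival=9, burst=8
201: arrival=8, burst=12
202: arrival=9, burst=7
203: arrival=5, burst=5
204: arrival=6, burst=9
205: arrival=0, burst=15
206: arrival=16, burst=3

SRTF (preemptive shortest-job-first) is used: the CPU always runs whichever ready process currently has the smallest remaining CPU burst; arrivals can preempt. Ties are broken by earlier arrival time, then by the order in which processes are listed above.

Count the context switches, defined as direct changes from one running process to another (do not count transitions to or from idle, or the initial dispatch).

Timeline: | 205 0-5 | 203 5-10 | 202 10-17 | 206 17-20 | 200 20-28 | 204 28-37 | 205 37-47 | 201 47-59 |
Completion: 200=28  201=59  202=17  203=10  204=37  205=47  206=20

7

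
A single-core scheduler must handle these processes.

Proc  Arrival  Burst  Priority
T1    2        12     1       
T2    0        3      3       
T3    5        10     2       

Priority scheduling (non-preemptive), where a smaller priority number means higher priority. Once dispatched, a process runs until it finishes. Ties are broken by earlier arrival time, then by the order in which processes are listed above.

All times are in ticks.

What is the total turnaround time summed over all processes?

Schedule: | T2 0-3 | T1 3-15 | T3 15-25 |
Completion: T1=15  T2=3  T3=25
Turnaround (C−A): T1=13  T2=3  T3=20
Turnaround = completion − arrival: T1=13, T2=3, T3=20
Total turnaround = 13 + 3 + 20 = 36

36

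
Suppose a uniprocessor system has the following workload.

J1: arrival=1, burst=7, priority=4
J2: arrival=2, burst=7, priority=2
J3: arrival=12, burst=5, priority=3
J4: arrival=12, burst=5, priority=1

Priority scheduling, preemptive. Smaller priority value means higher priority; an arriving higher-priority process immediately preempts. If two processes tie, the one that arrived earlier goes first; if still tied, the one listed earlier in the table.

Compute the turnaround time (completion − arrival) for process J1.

Schedule: | idle 0-1 | J1 1-2 | J2 2-9 | J1 9-12 | J4 12-17 | J3 17-22 | J1 22-25 |
Completion: J1=25  J2=9  J3=22  J4=17
Turnaround(J1) = completion − arrival = 25 − 1 = 24

24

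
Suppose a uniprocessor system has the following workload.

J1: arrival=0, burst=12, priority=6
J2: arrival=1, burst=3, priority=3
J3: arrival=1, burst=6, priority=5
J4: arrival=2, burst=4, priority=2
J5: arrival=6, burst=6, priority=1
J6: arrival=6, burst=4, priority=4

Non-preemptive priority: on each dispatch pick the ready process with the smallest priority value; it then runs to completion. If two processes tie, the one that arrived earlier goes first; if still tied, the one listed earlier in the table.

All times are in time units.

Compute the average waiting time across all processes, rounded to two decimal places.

Schedule: | J1 0-12 | J5 12-18 | J4 18-22 | J2 22-25 | J6 25-29 | J3 29-35 |
Completion: J1=12  J2=25  J3=35  J4=22  J5=18  J6=29
Waiting times: J1=0, J2=21, J3=28, J4=16, J5=6, J6=19
Average waiting = (0+21+28+16+6+19) / 6 = 90/6 = 15.00

15.00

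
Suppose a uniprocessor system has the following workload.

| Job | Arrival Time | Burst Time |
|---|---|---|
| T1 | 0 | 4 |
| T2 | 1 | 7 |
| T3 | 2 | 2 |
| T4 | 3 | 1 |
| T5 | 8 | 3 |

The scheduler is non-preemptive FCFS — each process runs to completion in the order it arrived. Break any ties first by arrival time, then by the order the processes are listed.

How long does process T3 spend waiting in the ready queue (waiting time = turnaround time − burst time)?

9

Schedule: | T1 0-4 | T2 4-11 | T3 11-13 | T4 13-14 | T5 14-17 |
Completion: T1=4  T2=11  T3=13  T4=14  T5=17
Turnaround (C−A): T1=4  T2=10  T3=11  T4=11  T5=9
Waiting(T3) = turnaround − burst = 11 − 2 = 9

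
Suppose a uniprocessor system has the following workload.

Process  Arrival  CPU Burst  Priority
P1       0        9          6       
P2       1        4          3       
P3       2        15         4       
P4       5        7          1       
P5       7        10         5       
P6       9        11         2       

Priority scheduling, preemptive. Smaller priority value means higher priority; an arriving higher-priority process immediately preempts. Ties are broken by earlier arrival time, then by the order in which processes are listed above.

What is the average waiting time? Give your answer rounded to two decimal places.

17.00

Timeline: | P1 0-1 | P2 1-5 | P4 5-12 | P6 12-23 | P3 23-38 | P5 38-48 | P1 48-56 |
Completion: P1=56  P2=5  P3=38  P4=12  P5=48  P6=23
Waiting times: P1=47, P2=0, P3=21, P4=0, P5=31, P6=3
Average waiting = (47+0+21+0+31+3) / 6 = 102/6 = 17.00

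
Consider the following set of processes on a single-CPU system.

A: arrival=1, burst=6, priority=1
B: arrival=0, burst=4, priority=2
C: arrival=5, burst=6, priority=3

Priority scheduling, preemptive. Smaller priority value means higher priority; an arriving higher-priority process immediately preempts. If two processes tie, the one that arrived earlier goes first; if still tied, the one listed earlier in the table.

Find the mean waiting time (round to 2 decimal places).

Gantt: | B 0-1 | A 1-7 | B 7-10 | C 10-16 |
Completion: A=7  B=10  C=16
Waiting times: A=0, B=6, C=5
Average waiting = (0+6+5) / 3 = 11/3 = 3.67

3.67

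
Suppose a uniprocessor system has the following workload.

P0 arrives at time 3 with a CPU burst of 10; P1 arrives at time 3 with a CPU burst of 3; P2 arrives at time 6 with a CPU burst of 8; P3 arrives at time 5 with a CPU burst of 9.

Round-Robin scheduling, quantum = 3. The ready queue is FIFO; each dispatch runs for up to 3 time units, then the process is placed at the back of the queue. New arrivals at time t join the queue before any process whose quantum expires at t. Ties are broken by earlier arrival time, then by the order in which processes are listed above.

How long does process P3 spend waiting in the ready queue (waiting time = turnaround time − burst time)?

16

Timeline: | idle 0-3 | P0 3-6 | P1 6-9 | P3 9-12 | P2 12-15 | P0 15-18 | P3 18-21 | P2 21-24 | P0 24-27 | P3 27-30 | P2 30-32 | P0 32-33 |
Completion: P0=33  P1=9  P2=32  P3=30
Turnaround (C−A): P0=30  P1=6  P2=26  P3=25
Waiting(P3) = turnaround − burst = 25 − 9 = 16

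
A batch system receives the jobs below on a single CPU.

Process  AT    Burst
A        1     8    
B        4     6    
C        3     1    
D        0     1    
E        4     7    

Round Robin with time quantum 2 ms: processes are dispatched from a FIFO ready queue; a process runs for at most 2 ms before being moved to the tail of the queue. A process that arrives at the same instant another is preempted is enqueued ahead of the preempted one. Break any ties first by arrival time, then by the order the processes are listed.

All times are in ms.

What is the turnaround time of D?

1

Timeline: | D 0-1 | A 1-3 | C 3-4 | A 4-6 | B 6-8 | E 8-10 | A 10-12 | B 12-14 | E 14-16 | A 16-18 | B 18-20 | E 20-23 |
Completion: A=18  B=20  C=4  D=1  E=23
Turnaround(D) = completion − arrival = 1 − 0 = 1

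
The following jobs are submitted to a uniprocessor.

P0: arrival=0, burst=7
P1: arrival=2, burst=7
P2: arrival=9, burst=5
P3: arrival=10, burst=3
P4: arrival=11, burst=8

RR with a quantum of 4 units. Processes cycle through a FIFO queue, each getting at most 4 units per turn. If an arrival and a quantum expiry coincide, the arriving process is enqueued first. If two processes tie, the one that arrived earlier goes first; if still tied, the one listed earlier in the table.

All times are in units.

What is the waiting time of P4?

Gantt: | P0 0-4 | P1 4-8 | P0 8-11 | P1 11-14 | P2 14-18 | P3 18-21 | P4 21-25 | P2 25-26 | P4 26-30 |
Completion: P0=11  P1=14  P2=26  P3=21  P4=30
Turnaround (C−A): P0=11  P1=12  P2=17  P3=11  P4=19
Waiting(P4) = turnaround − burst = 19 − 8 = 11

11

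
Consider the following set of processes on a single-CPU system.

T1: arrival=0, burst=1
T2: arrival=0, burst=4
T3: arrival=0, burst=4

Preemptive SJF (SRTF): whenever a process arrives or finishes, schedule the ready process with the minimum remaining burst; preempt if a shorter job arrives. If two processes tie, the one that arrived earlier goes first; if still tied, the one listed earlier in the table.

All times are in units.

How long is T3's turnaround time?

9

Timeline: | T1 0-1 | T2 1-5 | T3 5-9 |
Completion: T1=1  T2=5  T3=9
Turnaround(T3) = completion − arrival = 9 − 0 = 9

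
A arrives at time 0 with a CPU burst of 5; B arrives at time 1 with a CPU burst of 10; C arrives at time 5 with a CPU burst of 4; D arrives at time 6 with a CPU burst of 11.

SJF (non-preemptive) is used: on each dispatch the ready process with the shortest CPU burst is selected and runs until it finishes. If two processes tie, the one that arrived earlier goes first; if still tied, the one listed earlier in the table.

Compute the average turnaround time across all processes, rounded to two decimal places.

Timeline: | A 0-5 | C 5-9 | B 9-19 | D 19-30 |
Completion: A=5  B=19  C=9  D=30
Turnaround (C−A): A=5  B=18  C=4  D=24
Turnaround times: A=5, B=18, C=4, D=24
Average turnaround = (5+18+4+24) / 4 = 51/4 = 12.75

12.75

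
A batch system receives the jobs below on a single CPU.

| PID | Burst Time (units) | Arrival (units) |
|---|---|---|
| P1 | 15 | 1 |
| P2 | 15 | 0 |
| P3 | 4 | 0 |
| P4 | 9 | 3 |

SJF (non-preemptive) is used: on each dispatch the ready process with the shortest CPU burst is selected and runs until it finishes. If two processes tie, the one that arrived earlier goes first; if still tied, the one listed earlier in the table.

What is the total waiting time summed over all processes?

Timeline: | P3 0-4 | P4 4-13 | P2 13-28 | P1 28-43 |
Completion: P1=43  P2=28  P3=4  P4=13
Waiting = turnaround − burst: P1=27, P2=13, P3=0, P4=1
Total waiting = 27 + 13 + 0 + 1 = 41

41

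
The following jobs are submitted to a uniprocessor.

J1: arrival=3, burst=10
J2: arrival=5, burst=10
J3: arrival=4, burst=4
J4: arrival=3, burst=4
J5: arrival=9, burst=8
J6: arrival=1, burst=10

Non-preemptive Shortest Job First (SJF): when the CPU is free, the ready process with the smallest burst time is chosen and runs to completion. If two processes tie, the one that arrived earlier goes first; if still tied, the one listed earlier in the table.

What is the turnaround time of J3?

15

Gantt: | idle 0-1 | J6 1-11 | J4 11-15 | J3 15-19 | J5 19-27 | J1 27-37 | J2 37-47 |
Completion: J1=37  J2=47  J3=19  J4=15  J5=27  J6=11
Turnaround (C−A): J1=34  J2=42  J3=15  J4=12  J5=18  J6=10
Turnaround(J3) = completion − arrival = 19 − 4 = 15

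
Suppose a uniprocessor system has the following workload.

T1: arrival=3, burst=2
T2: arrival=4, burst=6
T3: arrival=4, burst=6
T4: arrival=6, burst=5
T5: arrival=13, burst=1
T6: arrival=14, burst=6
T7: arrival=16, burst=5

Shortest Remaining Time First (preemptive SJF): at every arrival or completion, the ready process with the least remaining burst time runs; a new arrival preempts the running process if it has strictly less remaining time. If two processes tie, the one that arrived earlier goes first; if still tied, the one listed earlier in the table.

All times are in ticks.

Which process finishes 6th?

T3

Schedule: | idle 0-3 | T1 3-5 | T2 5-11 | T4 11-13 | T5 13-14 | T4 14-17 | T7 17-22 | T3 22-28 | T6 28-34 |
Completion: T1=5  T2=11  T3=28  T4=17  T5=14  T6=34  T7=22
Turnaround (C−A): T1=2  T2=7  T3=24  T4=11  T5=1  T6=20  T7=6
Finish order: T1 → T2 → T5 → T4 → T7 → T3 → T6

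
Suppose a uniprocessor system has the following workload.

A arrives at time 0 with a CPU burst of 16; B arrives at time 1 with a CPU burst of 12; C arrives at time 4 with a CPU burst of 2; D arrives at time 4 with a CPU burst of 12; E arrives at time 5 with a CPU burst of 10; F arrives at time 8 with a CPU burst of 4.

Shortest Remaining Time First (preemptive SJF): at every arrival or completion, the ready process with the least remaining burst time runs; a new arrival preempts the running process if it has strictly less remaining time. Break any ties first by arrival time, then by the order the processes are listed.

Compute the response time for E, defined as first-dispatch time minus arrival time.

14

Schedule: | A 0-1 | B 1-4 | C 4-6 | B 6-8 | F 8-12 | B 12-19 | E 19-29 | D 29-41 | A 41-56 |
Completion: A=56  B=19  C=6  D=41  E=29  F=12
Response(E) = first start − arrival = 19 − 5 = 14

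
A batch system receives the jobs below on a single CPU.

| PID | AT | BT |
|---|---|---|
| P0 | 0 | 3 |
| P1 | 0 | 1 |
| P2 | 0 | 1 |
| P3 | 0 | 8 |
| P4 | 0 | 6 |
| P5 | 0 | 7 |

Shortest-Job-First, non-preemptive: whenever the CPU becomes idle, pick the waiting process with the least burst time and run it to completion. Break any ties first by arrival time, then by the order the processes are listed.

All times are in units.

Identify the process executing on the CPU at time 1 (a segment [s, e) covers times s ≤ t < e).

Timeline: | P1 0-1 | P2 1-2 | P0 2-5 | P4 5-11 | P5 11-18 | P3 18-26 |
Completion: P0=5  P1=1  P2=2  P3=26  P4=11  P5=18
Turnaround (C−A): P0=5  P1=1  P2=2  P3=26  P4=11  P5=18

P2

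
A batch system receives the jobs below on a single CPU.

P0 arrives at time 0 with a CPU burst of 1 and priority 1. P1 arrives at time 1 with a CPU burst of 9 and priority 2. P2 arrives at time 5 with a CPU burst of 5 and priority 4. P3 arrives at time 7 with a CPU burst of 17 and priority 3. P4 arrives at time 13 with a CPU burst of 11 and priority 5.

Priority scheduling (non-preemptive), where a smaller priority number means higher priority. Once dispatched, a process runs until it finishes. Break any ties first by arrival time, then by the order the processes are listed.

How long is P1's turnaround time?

9

Timeline: | P0 0-1 | P1 1-10 | P3 10-27 | P2 27-32 | P4 32-43 |
Completion: P0=1  P1=10  P2=32  P3=27  P4=43
Turnaround(P1) = completion − arrival = 10 − 1 = 9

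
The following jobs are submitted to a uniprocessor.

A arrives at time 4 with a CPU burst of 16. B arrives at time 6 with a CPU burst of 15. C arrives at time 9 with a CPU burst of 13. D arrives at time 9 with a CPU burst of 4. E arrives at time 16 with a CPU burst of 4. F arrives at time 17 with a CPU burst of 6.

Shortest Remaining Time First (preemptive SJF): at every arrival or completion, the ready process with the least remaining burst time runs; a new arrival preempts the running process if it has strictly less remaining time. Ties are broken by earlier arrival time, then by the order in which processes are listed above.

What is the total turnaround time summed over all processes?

Schedule: | idle 0-4 | A 4-9 | D 9-13 | A 13-16 | E 16-20 | F 20-26 | A 26-34 | C 34-47 | B 47-62 |
Completion: A=34  B=62  C=47  D=13  E=20  F=26
Turnaround (C−A): A=30  B=56  C=38  D=4  E=4  F=9
Turnaround = completion − arrival: A=30, B=56, C=38, D=4, E=4, F=9
Total turnaround = 30 + 56 + 38 + 4 + 4 + 9 = 141

141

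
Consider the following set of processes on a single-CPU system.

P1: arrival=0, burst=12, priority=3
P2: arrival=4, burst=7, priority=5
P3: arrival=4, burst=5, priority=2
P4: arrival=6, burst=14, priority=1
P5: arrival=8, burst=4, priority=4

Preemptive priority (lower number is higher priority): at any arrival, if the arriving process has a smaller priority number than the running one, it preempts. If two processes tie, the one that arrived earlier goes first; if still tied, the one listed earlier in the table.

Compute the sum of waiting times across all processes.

87

Timeline: | P1 0-4 | P3 4-6 | P4 6-20 | P3 20-23 | P1 23-31 | P5 31-35 | P2 35-42 |
Completion: P1=31  P2=42  P3=23  P4=20  P5=35
Waiting = turnaround − burst: P1=19, P2=31, P3=14, P4=0, P5=23
Total waiting = 19 + 31 + 14 + 0 + 23 = 87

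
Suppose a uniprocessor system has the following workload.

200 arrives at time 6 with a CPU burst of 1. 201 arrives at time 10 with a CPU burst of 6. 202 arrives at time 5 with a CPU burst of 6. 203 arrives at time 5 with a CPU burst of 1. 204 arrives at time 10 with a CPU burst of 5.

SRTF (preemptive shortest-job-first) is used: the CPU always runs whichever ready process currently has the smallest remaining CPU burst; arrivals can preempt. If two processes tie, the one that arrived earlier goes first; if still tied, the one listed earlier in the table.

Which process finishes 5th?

201

Schedule: | idle 0-5 | 203 5-6 | 200 6-7 | 202 7-13 | 204 13-18 | 201 18-24 |
Completion: 200=7  201=24  202=13  203=6  204=18
Turnaround (C−A): 200=1  201=14  202=8  203=1  204=8
Finish order: 203 → 200 → 202 → 204 → 201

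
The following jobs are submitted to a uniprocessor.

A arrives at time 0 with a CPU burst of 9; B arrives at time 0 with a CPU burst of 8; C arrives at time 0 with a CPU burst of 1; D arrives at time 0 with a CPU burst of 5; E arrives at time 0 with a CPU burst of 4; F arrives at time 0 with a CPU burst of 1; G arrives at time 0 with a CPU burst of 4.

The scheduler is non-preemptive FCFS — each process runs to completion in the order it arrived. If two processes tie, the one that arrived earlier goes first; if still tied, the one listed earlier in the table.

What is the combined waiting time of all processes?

Schedule: | A 0-9 | B 9-17 | C 17-18 | D 18-23 | E 23-27 | F 27-28 | G 28-32 |
Completion: A=9  B=17  C=18  D=23  E=27  F=28  G=32
Turnaround (C−A): A=9  B=17  C=18  D=23  E=27  F=28  G=32
Waiting = turnaround − burst: A=0, B=9, C=17, D=18, E=23, F=27, G=28
Total waiting = 0 + 9 + 17 + 18 + 23 + 27 + 28 = 122

122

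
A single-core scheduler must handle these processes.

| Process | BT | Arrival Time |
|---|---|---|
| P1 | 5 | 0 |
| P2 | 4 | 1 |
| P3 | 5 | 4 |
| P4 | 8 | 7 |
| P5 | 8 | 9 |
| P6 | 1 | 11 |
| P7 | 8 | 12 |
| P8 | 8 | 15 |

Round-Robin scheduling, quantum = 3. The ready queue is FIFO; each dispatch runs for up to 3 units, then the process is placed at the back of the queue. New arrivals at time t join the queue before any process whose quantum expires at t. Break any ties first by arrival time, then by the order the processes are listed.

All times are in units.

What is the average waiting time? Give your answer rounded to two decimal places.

Gantt: | P1 0-3 | P2 3-6 | P1 6-8 | P3 8-11 | P2 11-12 | P4 12-15 | P5 15-18 | P6 18-19 | P3 19-21 | P7 21-24 | P8 24-27 | P4 27-30 | P5 30-33 | P7 33-36 | P8 36-39 | P4 39-41 | P5 41-43 | P7 43-45 | P8 45-47 |
Completion: P1=8  P2=12  P3=21  P4=41  P5=43  P6=19  P7=45  P8=47
Waiting times: P1=3, P2=7, P3=12, P4=26, P5=26, P6=7, P7=25, P8=24
Average waiting = (3+7+12+26+26+7+25+24) / 8 = 130/8 = 16.25

16.25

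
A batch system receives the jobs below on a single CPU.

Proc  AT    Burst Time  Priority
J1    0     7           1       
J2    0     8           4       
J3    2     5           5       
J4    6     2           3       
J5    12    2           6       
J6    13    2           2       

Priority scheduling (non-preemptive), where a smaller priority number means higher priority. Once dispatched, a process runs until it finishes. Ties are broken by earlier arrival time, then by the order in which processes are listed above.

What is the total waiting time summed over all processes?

43

Schedule: | J1 0-7 | J4 7-9 | J2 9-17 | J6 17-19 | J3 19-24 | J5 24-26 |
Completion: J1=7  J2=17  J3=24  J4=9  J5=26  J6=19
Turnaround (C−A): J1=7  J2=17  J3=22  J4=3  J5=14  J6=6
Waiting = turnaround − burst: J1=0, J2=9, J3=17, J4=1, J5=12, J6=4
Total waiting = 0 + 9 + 17 + 1 + 12 + 4 = 43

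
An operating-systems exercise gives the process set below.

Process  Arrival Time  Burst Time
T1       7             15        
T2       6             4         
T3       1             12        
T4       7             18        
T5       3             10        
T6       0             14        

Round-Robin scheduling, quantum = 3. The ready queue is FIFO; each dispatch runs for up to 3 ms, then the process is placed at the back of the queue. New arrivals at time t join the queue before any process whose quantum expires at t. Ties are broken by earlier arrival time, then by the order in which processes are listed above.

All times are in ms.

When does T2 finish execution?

31

Timeline: | T6 0-3 | T3 3-6 | T5 6-9 | T6 9-12 | T2 12-15 | T3 15-18 | T1 18-21 | T4 21-24 | T5 24-27 | T6 27-30 | T2 30-31 | T3 31-34 | T1 34-37 | T4 37-40 | T5 40-43 | T6 43-46 | T3 46-49 | T1 49-52 | T4 52-55 | T5 55-56 | T6 56-58 | T1 58-61 | T4 61-64 | T1 64-67 | T4 67-73 |
Completion: T1=67  T2=31  T3=49  T4=73  T5=56  T6=58
Turnaround (C−A): T1=60  T2=25  T3=48  T4=66  T5=53  T6=58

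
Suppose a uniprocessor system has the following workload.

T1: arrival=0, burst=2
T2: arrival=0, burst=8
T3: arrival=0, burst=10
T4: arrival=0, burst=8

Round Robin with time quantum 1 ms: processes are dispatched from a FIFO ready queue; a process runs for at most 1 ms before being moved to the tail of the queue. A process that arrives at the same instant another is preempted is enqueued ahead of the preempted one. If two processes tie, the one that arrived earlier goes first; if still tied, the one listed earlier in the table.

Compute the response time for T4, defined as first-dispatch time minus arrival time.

Gantt: | T1 0-1 | T2 1-2 | T3 2-3 | T4 3-4 | T1 4-5 | T2 5-6 | T3 6-7 | T4 7-8 | T2 8-9 | T3 9-10 | T4 10-11 | T2 11-12 | T3 12-13 | T4 13-14 | T2 14-15 | T3 15-16 | T4 16-17 | T2 17-18 | T3 18-19 | T4 19-20 | T2 20-21 | T3 21-22 | T4 22-23 | T2 23-24 | T3 24-25 | T4 25-26 | T3 26-28 |
Completion: T1=5  T2=24  T3=28  T4=26
Response(T4) = first start − arrival = 3 − 0 = 3

3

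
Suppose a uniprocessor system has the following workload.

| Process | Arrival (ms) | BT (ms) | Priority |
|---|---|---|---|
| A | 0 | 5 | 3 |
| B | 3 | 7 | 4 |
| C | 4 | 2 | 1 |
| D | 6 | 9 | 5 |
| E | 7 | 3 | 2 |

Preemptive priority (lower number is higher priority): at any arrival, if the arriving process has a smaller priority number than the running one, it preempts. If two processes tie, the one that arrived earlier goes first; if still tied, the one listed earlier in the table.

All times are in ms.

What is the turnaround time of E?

3

Timeline: | A 0-4 | C 4-6 | A 6-7 | E 7-10 | B 10-17 | D 17-26 |
Completion: A=7  B=17  C=6  D=26  E=10
Turnaround(E) = completion − arrival = 10 − 7 = 3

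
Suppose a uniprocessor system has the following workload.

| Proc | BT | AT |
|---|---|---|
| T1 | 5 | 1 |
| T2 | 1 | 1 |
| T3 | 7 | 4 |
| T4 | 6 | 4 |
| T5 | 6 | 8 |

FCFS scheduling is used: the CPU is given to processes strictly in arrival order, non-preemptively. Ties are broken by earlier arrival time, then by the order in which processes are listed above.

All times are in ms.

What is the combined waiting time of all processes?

30

Schedule: | idle 0-1 | T1 1-6 | T2 6-7 | T3 7-14 | T4 14-20 | T5 20-26 |
Completion: T1=6  T2=7  T3=14  T4=20  T5=26
Waiting = turnaround − burst: T1=0, T2=5, T3=3, T4=10, T5=12
Total waiting = 0 + 5 + 3 + 10 + 12 = 30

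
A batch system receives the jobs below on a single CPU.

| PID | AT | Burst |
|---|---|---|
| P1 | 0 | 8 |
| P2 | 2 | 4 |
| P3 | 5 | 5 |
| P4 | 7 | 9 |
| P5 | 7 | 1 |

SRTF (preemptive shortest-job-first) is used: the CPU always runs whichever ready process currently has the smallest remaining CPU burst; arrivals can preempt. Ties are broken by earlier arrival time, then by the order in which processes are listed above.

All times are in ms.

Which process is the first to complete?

P2

Gantt: | P1 0-2 | P2 2-6 | P3 6-7 | P5 7-8 | P3 8-12 | P1 12-18 | P4 18-27 |
Completion: P1=18  P2=6  P3=12  P4=27  P5=8
Finish order: P2 → P5 → P3 → P1 → P4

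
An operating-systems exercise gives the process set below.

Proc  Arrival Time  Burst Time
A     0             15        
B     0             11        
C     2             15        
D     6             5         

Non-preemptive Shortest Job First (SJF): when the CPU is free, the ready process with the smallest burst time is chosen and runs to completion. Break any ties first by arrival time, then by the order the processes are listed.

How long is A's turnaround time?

Schedule: | B 0-11 | D 11-16 | A 16-31 | C 31-46 |
Completion: A=31  B=11  C=46  D=16
Turnaround (C−A): A=31  B=11  C=44  D=10
Turnaround(A) = completion − arrival = 31 − 0 = 31

31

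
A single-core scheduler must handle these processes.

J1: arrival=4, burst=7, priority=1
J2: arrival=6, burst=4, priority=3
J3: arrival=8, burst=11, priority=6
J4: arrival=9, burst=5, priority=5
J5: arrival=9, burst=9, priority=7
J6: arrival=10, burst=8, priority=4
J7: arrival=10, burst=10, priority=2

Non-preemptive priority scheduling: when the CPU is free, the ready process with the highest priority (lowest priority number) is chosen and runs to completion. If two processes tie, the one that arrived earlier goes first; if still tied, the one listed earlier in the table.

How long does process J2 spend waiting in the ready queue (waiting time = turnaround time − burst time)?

15

Schedule: | idle 0-4 | J1 4-11 | J7 11-21 | J2 21-25 | J6 25-33 | J4 33-38 | J3 38-49 | J5 49-58 |
Completion: J1=11  J2=25  J3=49  J4=38  J5=58  J6=33  J7=21
Waiting(J2) = turnaround − burst = 19 − 4 = 15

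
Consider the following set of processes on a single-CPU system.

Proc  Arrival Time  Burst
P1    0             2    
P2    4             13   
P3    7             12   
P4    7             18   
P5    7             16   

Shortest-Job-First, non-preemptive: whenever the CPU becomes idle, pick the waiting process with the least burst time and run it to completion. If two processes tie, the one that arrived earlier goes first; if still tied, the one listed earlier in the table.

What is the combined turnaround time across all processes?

Timeline: | P1 0-2 | idle 2-4 | P2 4-17 | P3 17-29 | P5 29-45 | P4 45-63 |
Completion: P1=2  P2=17  P3=29  P4=63  P5=45
Turnaround (C−A): P1=2  P2=13  P3=22  P4=56  P5=38
Turnaround = completion − arrival: P1=2, P2=13, P3=22, P4=56, P5=38
Total turnaround = 2 + 13 + 22 + 56 + 38 = 131

131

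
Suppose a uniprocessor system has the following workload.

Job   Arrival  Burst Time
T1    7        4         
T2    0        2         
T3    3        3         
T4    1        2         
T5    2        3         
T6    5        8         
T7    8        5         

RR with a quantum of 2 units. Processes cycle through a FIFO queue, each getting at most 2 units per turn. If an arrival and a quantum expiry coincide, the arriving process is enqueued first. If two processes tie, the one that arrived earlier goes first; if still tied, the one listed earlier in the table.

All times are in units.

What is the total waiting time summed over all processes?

Schedule: | T2 0-2 | T4 2-4 | T5 4-6 | T3 6-8 | T6 8-10 | T5 10-11 | T1 11-13 | T7 13-15 | T3 15-16 | T6 16-18 | T1 18-20 | T7 20-22 | T6 22-24 | T7 24-25 | T6 25-27 |
Completion: T1=20  T2=2  T3=16  T4=4  T5=11  T6=27  T7=25
Turnaround (C−A): T1=13  T2=2  T3=13  T4=3  T5=9  T6=22  T7=17
Waiting = turnaround − burst: T1=9, T2=0, T3=10, T4=1, T5=6, T6=14, T7=12
Total waiting = 9 + 0 + 10 + 1 + 6 + 14 + 12 = 52

52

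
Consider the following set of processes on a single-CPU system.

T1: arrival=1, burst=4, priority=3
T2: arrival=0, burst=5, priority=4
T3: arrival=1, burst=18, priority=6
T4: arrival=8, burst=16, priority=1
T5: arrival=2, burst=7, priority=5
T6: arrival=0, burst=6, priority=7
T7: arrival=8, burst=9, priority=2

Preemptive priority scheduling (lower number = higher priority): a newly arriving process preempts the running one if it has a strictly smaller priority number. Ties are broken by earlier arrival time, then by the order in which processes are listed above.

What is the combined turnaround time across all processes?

Gantt: | T2 0-1 | T1 1-5 | T2 5-8 | T4 8-24 | T7 24-33 | T2 33-34 | T5 34-41 | T3 41-59 | T6 59-65 |
Completion: T1=5  T2=34  T3=59  T4=24  T5=41  T6=65  T7=33
Turnaround = completion − arrival: T1=4, T2=34, T3=58, T4=16, T5=39, T6=65, T7=25
Total turnaround = 4 + 34 + 58 + 16 + 39 + 65 + 25 = 241

241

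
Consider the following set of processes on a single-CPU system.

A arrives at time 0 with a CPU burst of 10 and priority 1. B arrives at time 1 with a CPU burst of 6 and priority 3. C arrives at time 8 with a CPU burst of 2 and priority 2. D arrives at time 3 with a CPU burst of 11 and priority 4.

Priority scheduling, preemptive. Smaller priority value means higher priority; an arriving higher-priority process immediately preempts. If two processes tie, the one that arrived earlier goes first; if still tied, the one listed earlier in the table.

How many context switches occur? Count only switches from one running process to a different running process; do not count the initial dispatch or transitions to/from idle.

3

Timeline: | A 0-10 | C 10-12 | B 12-18 | D 18-29 |
Completion: A=10  B=18  C=12  D=29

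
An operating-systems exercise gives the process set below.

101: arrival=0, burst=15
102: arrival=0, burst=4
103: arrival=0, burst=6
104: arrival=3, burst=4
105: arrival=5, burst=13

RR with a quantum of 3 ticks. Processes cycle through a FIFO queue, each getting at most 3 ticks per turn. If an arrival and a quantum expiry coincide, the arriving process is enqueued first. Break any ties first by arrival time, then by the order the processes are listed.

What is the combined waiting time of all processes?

Timeline: | 101 0-3 | 102 3-6 | 103 6-9 | 104 9-12 | 101 12-15 | 105 15-18 | 102 18-19 | 103 19-22 | 104 22-23 | 101 23-26 | 105 26-29 | 101 29-32 | 105 32-35 | 101 35-38 | 105 38-42 |
Completion: 101=38  102=19  103=22  104=23  105=42
Turnaround (C−A): 101=38  102=19  103=22  104=20  105=37
Waiting = turnaround − burst: 101=23, 102=15, 103=16, 104=16, 105=24
Total waiting = 23 + 15 + 16 + 16 + 24 = 94

94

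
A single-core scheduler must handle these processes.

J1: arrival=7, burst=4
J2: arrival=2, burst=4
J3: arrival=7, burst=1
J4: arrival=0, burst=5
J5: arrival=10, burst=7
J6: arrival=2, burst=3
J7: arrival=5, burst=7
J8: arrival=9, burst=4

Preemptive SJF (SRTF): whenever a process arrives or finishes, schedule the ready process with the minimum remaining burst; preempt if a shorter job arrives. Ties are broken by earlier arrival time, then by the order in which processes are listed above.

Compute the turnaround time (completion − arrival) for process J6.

Schedule: | J4 0-5 | J6 5-8 | J3 8-9 | J2 9-13 | J1 13-17 | J8 17-21 | J7 21-28 | J5 28-35 |
Completion: J1=17  J2=13  J3=9  J4=5  J5=35  J6=8  J7=28  J8=21
Turnaround (C−A): J1=10  J2=11  J3=2  J4=5  J5=25  J6=6  J7=23  J8=12
Turnaround(J6) = completion − arrival = 8 − 2 = 6

6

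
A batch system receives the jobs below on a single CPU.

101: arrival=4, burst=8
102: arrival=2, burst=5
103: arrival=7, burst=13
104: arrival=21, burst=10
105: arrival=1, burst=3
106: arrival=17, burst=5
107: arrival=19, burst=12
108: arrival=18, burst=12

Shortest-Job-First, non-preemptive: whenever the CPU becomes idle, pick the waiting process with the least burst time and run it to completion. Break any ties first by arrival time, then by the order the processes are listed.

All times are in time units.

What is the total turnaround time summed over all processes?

Gantt: | idle 0-1 | 105 1-4 | 102 4-9 | 101 9-17 | 106 17-22 | 104 22-32 | 108 32-44 | 107 44-56 | 103 56-69 |
Completion: 101=17  102=9  103=69  104=32  105=4  106=22  107=56  108=44
Turnaround = completion − arrival: 101=13, 102=7, 103=62, 104=11, 105=3, 106=5, 107=37, 108=26
Total turnaround = 13 + 7 + 62 + 11 + 3 + 5 + 37 + 26 = 164

164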